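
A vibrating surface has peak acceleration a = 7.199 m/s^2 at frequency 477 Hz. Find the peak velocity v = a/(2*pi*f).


omega = 2*pi*f = 2*pi*477 = 2997.08 rad/s
v = a / omega = 7.199 / 2997.08 = 0.002402 m/s


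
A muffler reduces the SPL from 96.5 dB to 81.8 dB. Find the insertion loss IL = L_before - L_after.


Insertion loss = SPL without muffler - SPL with muffler
IL = 96.5 - 81.8 = 14.7 dB


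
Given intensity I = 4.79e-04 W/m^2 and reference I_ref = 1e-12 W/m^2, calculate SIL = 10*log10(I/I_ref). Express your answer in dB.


I / I_ref = 4.79e-04 / 1e-12 = 4.79e+08
SIL = 10 * log10(4.79e+08) = 86.803 dB


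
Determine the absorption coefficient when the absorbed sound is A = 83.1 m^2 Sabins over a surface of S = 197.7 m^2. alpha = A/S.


Absorption coefficient = absorbed power / incident power
alpha = A / S = 83.1 / 197.7 = 0.42033


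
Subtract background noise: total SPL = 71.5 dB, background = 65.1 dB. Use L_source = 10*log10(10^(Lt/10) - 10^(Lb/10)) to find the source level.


10^(71.5/10) = 1.41254e+07
10^(65.1/10) = 3.23594e+06
Difference = 1.41254e+07 - 3.23594e+06 = 1.08895e+07
L_source = 10*log10(1.08895e+07) = 70.37 dB


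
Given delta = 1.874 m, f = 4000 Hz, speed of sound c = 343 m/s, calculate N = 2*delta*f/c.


N = 2*delta*f/c = 2*delta/lambda, where lambda = c/f
lambda = 343 / 4000 = 0.08575 m
N = 2 * 1.874 / 0.08575 = 43.708


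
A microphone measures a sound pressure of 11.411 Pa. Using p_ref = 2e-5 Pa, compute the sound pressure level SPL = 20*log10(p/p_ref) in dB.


p / p_ref = 11.411 / 2e-5 = 570550
SPL = 20 * log10(570550) = 115.13 dB


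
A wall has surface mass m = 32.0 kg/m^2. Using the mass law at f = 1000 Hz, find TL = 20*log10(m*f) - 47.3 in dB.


m * f = 32.0 * 1000 = 32000
20*log10(32000) = 90.103 dB
TL = 90.103 - 47.3 = 42.803 dB


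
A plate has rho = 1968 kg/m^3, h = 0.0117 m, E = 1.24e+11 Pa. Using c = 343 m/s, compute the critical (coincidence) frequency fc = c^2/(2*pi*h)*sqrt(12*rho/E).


12*rho/E = 12*1968/1.24e+11 = 1.90452e-07
sqrt(12*rho/E) = sqrt(1.90452e-07) = 0.000436408
c^2/(2*pi*h) = 343^2/(2*pi*0.0117) = 1.60038e+06
fc = 1.60038e+06 * 0.000436408 = 698.42 Hz


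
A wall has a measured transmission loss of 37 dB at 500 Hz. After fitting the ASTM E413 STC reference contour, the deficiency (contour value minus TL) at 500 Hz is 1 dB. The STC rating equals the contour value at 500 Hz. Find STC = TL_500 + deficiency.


By ASTM E413, STC = value of the fitted reference contour at 500 Hz.
Contour value at 500 Hz = TL_500 + deficiency = 37 + 1 = 38
STC = 38


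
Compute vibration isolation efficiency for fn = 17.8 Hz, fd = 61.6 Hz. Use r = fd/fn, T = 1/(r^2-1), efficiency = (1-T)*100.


r = 61.6 / 17.8 = 3.46067
r^2 - 1 = 3.46067^2 - 1 = 10.9762
T = 1/10.9762 = 0.0911062
Efficiency = (1 - 0.0911062)*100 = 90.889 %


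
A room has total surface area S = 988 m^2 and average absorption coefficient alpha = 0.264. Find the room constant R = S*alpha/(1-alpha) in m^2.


R = 988 * 0.264 / (1 - 0.264) = 354.39 m^2


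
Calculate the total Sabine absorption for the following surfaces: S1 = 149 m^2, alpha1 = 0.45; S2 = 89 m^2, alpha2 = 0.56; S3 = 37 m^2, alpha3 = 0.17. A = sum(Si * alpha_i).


149 * 0.45 = 67.05
89 * 0.56 = 49.84
37 * 0.17 = 6.29
A_total = 67.05 + 49.84 + 6.29 = 123.18 m^2


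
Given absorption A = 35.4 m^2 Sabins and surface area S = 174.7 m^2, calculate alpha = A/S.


Absorption coefficient = absorbed power / incident power
alpha = A / S = 35.4 / 174.7 = 0.20263


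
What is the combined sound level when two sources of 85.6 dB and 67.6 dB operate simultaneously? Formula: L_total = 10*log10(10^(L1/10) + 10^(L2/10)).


10^(85.6/10) = 3.63078e+08
10^(67.6/10) = 5.7544e+06
Sum = 3.63078e+08 + 5.7544e+06 = 3.68832e+08
L_total = 10*log10(3.68832e+08) = 85.668 dB


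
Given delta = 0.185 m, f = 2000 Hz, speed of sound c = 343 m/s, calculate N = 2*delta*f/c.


N = 2*delta*f/c = 2*delta/lambda, where lambda = c/f
lambda = 343 / 2000 = 0.1715 m
N = 2 * 0.185 / 0.1715 = 2.1574


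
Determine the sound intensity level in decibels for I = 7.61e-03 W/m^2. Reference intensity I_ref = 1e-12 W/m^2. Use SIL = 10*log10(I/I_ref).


I / I_ref = 7.61e-03 / 1e-12 = 7.61e+09
SIL = 10 * log10(7.61e+09) = 98.814 dB


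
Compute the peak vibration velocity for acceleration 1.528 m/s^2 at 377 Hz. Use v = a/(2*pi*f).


omega = 2*pi*f = 2*pi*377 = 2368.76 rad/s
v = a / omega = 1.528 / 2368.76 = 0.00064506 m/s


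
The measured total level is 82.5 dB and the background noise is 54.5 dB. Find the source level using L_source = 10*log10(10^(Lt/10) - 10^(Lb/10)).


10^(82.5/10) = 1.77828e+08
10^(54.5/10) = 281838
Difference = 1.77828e+08 - 281838 = 1.77546e+08
L_source = 10*log10(1.77546e+08) = 82.493 dB


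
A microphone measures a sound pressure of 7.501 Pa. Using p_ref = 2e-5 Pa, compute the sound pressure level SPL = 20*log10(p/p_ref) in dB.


p / p_ref = 7.501 / 2e-5 = 375050
SPL = 20 * log10(375050) = 111.48 dB


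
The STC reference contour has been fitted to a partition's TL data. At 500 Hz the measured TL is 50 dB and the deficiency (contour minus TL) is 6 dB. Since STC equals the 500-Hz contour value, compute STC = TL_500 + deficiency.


By ASTM E413, STC = value of the fitted reference contour at 500 Hz.
Contour value at 500 Hz = TL_500 + deficiency = 50 + 6 = 56
STC = 56


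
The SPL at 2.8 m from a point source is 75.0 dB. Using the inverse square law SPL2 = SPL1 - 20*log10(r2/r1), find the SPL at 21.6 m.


r2/r1 = 21.6/2.8 = 7.71429
Correction = 20*log10(7.71429) = 17.7459 dB
SPL2 = 75.0 - 17.7459 = 57.254 dB


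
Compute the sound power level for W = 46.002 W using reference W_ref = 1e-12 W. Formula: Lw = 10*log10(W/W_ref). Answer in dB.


W / W_ref = 46.002 / 1e-12 = 4.6002e+13
Lw = 10 * log10(4.6002e+13) = 136.63 dB


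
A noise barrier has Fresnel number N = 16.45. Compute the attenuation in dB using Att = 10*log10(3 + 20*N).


3 + 20*N = 3 + 20*16.45 = 332
Att = 10*log10(332) = 25.211 dB


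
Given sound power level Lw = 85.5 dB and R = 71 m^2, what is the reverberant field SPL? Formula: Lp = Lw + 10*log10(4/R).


4/R = 4/71 = 0.056338
Lp = 85.5 + 10*log10(0.056338) = 73.008 dB


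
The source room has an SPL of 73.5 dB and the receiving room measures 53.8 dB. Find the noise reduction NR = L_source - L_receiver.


NR = L_source - L_receiver (difference between source and receiving room levels)
NR = 73.5 - 53.8 = 19.7 dB


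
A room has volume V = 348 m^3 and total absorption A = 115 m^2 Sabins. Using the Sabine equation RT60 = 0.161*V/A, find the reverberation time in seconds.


RT60 = 0.161 * 348 / 115 = 0.4872 s


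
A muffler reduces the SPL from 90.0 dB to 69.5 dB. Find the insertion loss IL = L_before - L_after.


Insertion loss = SPL without muffler - SPL with muffler
IL = 90.0 - 69.5 = 20.5 dB


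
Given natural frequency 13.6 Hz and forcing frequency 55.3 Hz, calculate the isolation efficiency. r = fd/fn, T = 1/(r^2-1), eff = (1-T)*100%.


r = 55.3 / 13.6 = 4.06618
r^2 - 1 = 4.06618^2 - 1 = 15.5338
T = 1/15.5338 = 0.0643757
Efficiency = (1 - 0.0643757)*100 = 93.562 %


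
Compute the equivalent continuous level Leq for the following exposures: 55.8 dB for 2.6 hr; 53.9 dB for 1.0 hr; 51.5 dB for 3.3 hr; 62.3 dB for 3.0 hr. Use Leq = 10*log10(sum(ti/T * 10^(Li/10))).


T_total = 2.6 + 1.0 + 3.3 + 3.0 = 9.9 hr
(2.6/9.9) * 10^(55.8/10) = 99847.7
(1.0/9.9) * 10^(53.9/10) = 24795
(3.3/9.9) * 10^(51.5/10) = 47084.6
(3.0/9.9) * 10^(62.3/10) = 514619
Sum = 99847.7 + 24795 + 47084.6 + 514619 = 686346
Leq = 10*log10(686346) = 58.365 dB


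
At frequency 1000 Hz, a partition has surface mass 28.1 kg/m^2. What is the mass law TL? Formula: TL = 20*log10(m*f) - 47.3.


m * f = 28.1 * 1000 = 28100
20*log10(28100) = 88.9741 dB
TL = 88.9741 - 47.3 = 41.674 dB


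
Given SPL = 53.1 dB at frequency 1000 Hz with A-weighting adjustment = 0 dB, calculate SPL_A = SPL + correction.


A-weighting table: 1000 Hz -> 0 dB correction
SPL_A = SPL + correction = 53.1 + (0) = 53.1 dBA


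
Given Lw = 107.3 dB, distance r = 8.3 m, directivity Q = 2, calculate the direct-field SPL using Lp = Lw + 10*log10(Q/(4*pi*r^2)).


4*pi*r^2 = 4*pi*8.3^2 = 865.697 m^2
Q / (4*pi*r^2) = 2 / 865.697 = 0.00231028
Lp = 107.3 + 10*log10(0.00231028) = 80.937 dB


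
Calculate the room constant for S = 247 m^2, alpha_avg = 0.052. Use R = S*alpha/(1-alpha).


R = 247 * 0.052 / (1 - 0.052) = 13.549 m^2


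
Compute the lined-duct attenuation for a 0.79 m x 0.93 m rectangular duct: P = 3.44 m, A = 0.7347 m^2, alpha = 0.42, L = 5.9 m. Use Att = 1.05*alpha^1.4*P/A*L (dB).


alpha^1.4 = 0.42^1.4 = 0.296858
Attenuation rate = 1.05 * alpha^1.4 * P / A
= 1.05 * 0.296858 * 3.44 / 0.7347 = 1.45944 dB/m
Total Att = 1.45944 * 5.9 = 8.6107 dB


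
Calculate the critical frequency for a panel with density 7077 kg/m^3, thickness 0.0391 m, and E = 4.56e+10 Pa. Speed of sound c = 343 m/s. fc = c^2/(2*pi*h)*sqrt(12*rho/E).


12*rho/E = 12*7077/4.56e+10 = 1.86237e-06
sqrt(12*rho/E) = sqrt(1.86237e-06) = 0.00136469
c^2/(2*pi*h) = 343^2/(2*pi*0.0391) = 478885
fc = 478885 * 0.00136469 = 653.53 Hz


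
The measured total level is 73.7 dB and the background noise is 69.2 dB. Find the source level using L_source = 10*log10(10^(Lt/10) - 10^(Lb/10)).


10^(73.7/10) = 2.34423e+07
10^(69.2/10) = 8.31764e+06
Difference = 2.34423e+07 - 8.31764e+06 = 1.51247e+07
L_source = 10*log10(1.51247e+07) = 71.797 dB


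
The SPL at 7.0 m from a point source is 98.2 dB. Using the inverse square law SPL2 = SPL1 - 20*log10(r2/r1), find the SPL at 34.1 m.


r2/r1 = 34.1/7.0 = 4.87143
Correction = 20*log10(4.87143) = 13.7531 dB
SPL2 = 98.2 - 13.7531 = 84.447 dB


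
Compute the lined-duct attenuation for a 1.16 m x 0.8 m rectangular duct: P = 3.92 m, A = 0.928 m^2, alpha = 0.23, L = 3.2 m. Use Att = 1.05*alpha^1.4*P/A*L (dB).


alpha^1.4 = 0.23^1.4 = 0.127767
Attenuation rate = 1.05 * alpha^1.4 * P / A
= 1.05 * 0.127767 * 3.92 / 0.928 = 0.566691 dB/m
Total Att = 0.566691 * 3.2 = 1.8134 dB


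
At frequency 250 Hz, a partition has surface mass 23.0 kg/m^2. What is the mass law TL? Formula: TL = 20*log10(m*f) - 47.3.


m * f = 23.0 * 250 = 5750
20*log10(5750) = 75.1934 dB
TL = 75.1934 - 47.3 = 27.893 dB


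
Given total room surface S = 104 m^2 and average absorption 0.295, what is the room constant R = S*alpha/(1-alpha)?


R = 104 * 0.295 / (1 - 0.295) = 43.518 m^2


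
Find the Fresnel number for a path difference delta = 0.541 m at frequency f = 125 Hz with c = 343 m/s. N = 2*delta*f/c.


N = 2*delta*f/c = 2*delta/lambda, where lambda = c/f
lambda = 343 / 125 = 2.744 m
N = 2 * 0.541 / 2.744 = 0.39431


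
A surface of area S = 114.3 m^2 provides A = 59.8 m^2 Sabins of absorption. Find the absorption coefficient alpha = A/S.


Absorption coefficient = absorbed power / incident power
alpha = A / S = 59.8 / 114.3 = 0.52318


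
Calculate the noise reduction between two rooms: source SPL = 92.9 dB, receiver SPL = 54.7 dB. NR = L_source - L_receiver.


NR = L_source - L_receiver (difference between source and receiving room levels)
NR = 92.9 - 54.7 = 38.2 dB


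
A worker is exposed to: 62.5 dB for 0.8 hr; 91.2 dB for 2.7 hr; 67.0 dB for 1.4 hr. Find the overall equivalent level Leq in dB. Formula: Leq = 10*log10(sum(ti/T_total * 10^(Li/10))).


T_total = 0.8 + 2.7 + 1.4 = 4.9 hr
(0.8/4.9) * 10^(62.5/10) = 290331
(2.7/4.9) * 10^(91.2/10) = 7.26386e+08
(1.4/4.9) * 10^(67.0/10) = 1.43196e+06
Sum = 290331 + 7.26386e+08 + 1.43196e+06 = 7.28108e+08
Leq = 10*log10(7.28108e+08) = 88.622 dB


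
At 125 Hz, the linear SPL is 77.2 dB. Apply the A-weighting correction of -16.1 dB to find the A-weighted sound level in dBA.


A-weighting table: 125 Hz -> -16.1 dB correction
SPL_A = SPL + correction = 77.2 + (-16.1) = 61.1 dBA


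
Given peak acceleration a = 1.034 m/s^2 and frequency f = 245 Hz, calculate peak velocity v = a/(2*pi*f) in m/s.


omega = 2*pi*f = 2*pi*245 = 1539.38 rad/s
v = a / omega = 1.034 / 1539.38 = 0.0006717 m/s


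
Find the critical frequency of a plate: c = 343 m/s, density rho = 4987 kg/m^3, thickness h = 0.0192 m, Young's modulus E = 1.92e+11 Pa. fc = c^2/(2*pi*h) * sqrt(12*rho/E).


12*rho/E = 12*4987/1.92e+11 = 3.11687e-07
sqrt(12*rho/E) = sqrt(3.11687e-07) = 0.000558289
c^2/(2*pi*h) = 343^2/(2*pi*0.0192) = 975230
fc = 975230 * 0.000558289 = 544.46 Hz


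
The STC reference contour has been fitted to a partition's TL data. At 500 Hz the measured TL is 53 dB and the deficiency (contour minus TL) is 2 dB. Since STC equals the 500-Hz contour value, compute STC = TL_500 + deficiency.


By ASTM E413, STC = value of the fitted reference contour at 500 Hz.
Contour value at 500 Hz = TL_500 + deficiency = 53 + 2 = 55
STC = 55


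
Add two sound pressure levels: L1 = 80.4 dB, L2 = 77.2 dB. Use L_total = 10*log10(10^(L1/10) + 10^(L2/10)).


10^(80.4/10) = 1.09648e+08
10^(77.2/10) = 5.24807e+07
Sum = 1.09648e+08 + 5.24807e+07 = 1.62129e+08
L_total = 10*log10(1.62129e+08) = 82.099 dB


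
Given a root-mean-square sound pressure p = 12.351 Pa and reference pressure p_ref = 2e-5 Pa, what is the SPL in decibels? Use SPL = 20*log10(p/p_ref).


p / p_ref = 12.351 / 2e-5 = 617550
SPL = 20 * log10(617550) = 115.81 dB


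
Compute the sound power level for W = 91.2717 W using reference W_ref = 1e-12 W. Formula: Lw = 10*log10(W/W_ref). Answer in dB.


W / W_ref = 91.2717 / 1e-12 = 9.12717e+13
Lw = 10 * log10(9.12717e+13) = 139.6 dB


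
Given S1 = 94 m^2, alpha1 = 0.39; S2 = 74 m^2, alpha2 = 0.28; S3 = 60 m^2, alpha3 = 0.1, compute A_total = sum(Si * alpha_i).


94 * 0.39 = 36.66
74 * 0.28 = 20.72
60 * 0.1 = 6
A_total = 36.66 + 20.72 + 6 = 63.38 m^2


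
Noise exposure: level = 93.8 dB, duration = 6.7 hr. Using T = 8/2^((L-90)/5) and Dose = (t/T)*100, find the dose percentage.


T_allowed = 8 / 2^((93.8 - 90)/5) = 4.72397 hr
Dose = 6.7 / 4.72397 * 100 = 141.83 %


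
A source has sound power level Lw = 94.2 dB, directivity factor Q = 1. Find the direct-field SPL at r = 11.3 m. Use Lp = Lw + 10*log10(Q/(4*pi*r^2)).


4*pi*r^2 = 4*pi*11.3^2 = 1604.6 m^2
Q / (4*pi*r^2) = 1 / 1604.6 = 0.000623208
Lp = 94.2 + 10*log10(0.000623208) = 62.146 dB


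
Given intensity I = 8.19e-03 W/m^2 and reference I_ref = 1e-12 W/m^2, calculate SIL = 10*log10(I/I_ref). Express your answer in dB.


I / I_ref = 8.19e-03 / 1e-12 = 8.19e+09
SIL = 10 * log10(8.19e+09) = 99.133 dB


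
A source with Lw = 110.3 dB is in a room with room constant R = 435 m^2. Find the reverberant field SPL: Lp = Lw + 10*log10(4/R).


4/R = 4/435 = 0.0091954
Lp = 110.3 + 10*log10(0.0091954) = 89.936 dB


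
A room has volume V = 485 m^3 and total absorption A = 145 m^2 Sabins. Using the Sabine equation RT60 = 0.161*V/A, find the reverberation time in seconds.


RT60 = 0.161 * 485 / 145 = 0.53852 s


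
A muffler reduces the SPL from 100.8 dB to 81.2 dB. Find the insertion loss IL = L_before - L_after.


Insertion loss = SPL without muffler - SPL with muffler
IL = 100.8 - 81.2 = 19.6 dB


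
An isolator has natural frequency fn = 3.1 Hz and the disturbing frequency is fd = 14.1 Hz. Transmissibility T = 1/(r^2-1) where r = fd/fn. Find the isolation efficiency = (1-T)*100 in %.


r = 14.1 / 3.1 = 4.54839
r^2 - 1 = 4.54839^2 - 1 = 19.6879
T = 1/19.6879 = 0.0507926
Efficiency = (1 - 0.0507926)*100 = 94.921 %


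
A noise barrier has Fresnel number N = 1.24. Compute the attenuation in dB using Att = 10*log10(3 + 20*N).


3 + 20*N = 3 + 20*1.24 = 27.8
Att = 10*log10(27.8) = 14.44 dB


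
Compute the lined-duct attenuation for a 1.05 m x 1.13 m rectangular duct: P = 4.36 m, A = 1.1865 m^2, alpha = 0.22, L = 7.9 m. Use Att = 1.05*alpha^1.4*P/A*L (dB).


alpha^1.4 = 0.22^1.4 = 0.120058
Attenuation rate = 1.05 * alpha^1.4 * P / A
= 1.05 * 0.120058 * 4.36 / 1.1865 = 0.463233 dB/m
Total Att = 0.463233 * 7.9 = 3.6595 dB


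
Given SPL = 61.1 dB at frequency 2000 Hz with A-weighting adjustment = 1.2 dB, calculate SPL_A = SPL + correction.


A-weighting table: 2000 Hz -> 1.2 dB correction
SPL_A = SPL + correction = 61.1 + (1.2) = 62.3 dBA


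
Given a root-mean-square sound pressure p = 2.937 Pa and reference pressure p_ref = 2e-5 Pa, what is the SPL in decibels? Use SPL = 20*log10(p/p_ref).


p / p_ref = 2.937 / 2e-5 = 146850
SPL = 20 * log10(146850) = 103.34 dB


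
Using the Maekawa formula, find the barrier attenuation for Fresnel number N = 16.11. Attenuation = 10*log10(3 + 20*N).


3 + 20*N = 3 + 20*16.11 = 325.2
Att = 10*log10(325.2) = 25.122 dB


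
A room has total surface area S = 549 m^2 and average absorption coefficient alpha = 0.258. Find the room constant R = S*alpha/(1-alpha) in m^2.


R = 549 * 0.258 / (1 - 0.258) = 190.89 m^2


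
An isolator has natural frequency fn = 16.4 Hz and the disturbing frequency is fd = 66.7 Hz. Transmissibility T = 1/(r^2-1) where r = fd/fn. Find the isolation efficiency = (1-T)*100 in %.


r = 66.7 / 16.4 = 4.06707
r^2 - 1 = 4.06707^2 - 1 = 15.5411
T = 1/15.5411 = 0.0643455
Efficiency = (1 - 0.0643455)*100 = 93.565 %


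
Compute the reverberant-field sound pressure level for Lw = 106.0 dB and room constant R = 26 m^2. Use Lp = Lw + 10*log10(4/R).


4/R = 4/26 = 0.153846
Lp = 106.0 + 10*log10(0.153846) = 97.871 dB


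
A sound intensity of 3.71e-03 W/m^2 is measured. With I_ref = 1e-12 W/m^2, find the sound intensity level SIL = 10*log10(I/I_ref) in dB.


I / I_ref = 3.71e-03 / 1e-12 = 3.71e+09
SIL = 10 * log10(3.71e+09) = 95.694 dB


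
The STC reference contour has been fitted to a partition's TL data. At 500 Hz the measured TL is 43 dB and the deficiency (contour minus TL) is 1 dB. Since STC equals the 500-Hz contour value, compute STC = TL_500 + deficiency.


By ASTM E413, STC = value of the fitted reference contour at 500 Hz.
Contour value at 500 Hz = TL_500 + deficiency = 43 + 1 = 44
STC = 44


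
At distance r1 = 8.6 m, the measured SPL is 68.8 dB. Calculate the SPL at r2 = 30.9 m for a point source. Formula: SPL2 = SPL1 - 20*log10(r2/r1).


r2/r1 = 30.9/8.6 = 3.59302
Correction = 20*log10(3.59302) = 11.1092 dB
SPL2 = 68.8 - 11.1092 = 57.691 dB


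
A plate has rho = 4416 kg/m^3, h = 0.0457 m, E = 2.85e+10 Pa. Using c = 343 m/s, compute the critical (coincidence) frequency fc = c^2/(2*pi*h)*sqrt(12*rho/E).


12*rho/E = 12*4416/2.85e+10 = 1.85937e-06
sqrt(12*rho/E) = sqrt(1.85937e-06) = 0.00136359
c^2/(2*pi*h) = 343^2/(2*pi*0.0457) = 409725
fc = 409725 * 0.00136359 = 558.7 Hz


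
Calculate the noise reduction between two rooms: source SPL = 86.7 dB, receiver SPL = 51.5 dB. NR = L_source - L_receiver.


NR = L_source - L_receiver (difference between source and receiving room levels)
NR = 86.7 - 51.5 = 35.2 dB


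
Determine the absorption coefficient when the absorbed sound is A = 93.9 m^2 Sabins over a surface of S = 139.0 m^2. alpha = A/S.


Absorption coefficient = absorbed power / incident power
alpha = A / S = 93.9 / 139.0 = 0.67554


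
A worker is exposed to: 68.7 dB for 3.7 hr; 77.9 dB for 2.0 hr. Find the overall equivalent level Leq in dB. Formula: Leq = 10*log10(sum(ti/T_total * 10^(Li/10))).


T_total = 3.7 + 2.0 = 5.7 hr
(3.7/5.7) * 10^(68.7/10) = 4.81201e+06
(2.0/5.7) * 10^(77.9/10) = 2.16349e+07
Sum = 4.81201e+06 + 2.16349e+07 = 2.64469e+07
Leq = 10*log10(2.64469e+07) = 74.224 dB


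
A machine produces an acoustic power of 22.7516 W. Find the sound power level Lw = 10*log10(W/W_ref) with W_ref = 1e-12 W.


W / W_ref = 22.7516 / 1e-12 = 2.27516e+13
Lw = 10 * log10(2.27516e+13) = 133.57 dB


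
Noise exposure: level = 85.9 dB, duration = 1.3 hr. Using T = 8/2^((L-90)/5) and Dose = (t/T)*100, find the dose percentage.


T_allowed = 8 / 2^((85.9 - 90)/5) = 14.1232 hr
Dose = 1.3 / 14.1232 * 100 = 9.2047 %


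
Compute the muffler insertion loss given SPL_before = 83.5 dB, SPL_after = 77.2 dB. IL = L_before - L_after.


Insertion loss = SPL without muffler - SPL with muffler
IL = 83.5 - 77.2 = 6.3 dB


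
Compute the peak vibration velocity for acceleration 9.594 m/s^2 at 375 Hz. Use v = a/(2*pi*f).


omega = 2*pi*f = 2*pi*375 = 2356.19 rad/s
v = a / omega = 9.594 / 2356.19 = 0.0040718 m/s


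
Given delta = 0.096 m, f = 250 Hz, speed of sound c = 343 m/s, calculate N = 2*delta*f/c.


N = 2*delta*f/c = 2*delta/lambda, where lambda = c/f
lambda = 343 / 250 = 1.372 m
N = 2 * 0.096 / 1.372 = 0.13994


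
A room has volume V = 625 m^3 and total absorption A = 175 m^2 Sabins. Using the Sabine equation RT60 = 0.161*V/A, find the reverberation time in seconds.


RT60 = 0.161 * 625 / 175 = 0.575 s


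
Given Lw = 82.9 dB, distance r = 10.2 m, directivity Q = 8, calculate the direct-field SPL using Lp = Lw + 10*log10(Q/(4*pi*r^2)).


4*pi*r^2 = 4*pi*10.2^2 = 1307.41 m^2
Q / (4*pi*r^2) = 8 / 1307.41 = 0.00611897
Lp = 82.9 + 10*log10(0.00611897) = 60.767 dB


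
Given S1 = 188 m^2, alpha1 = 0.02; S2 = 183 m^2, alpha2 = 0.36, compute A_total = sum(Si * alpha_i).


188 * 0.02 = 3.76
183 * 0.36 = 65.88
A_total = 3.76 + 65.88 = 69.64 m^2


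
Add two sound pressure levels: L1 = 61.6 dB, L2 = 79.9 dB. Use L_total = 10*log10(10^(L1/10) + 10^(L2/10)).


10^(61.6/10) = 1.44544e+06
10^(79.9/10) = 9.77237e+07
Sum = 1.44544e+06 + 9.77237e+07 = 9.91691e+07
L_total = 10*log10(9.91691e+07) = 79.964 dB


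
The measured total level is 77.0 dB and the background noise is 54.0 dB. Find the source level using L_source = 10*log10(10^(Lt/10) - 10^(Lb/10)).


10^(77.0/10) = 5.01187e+07
10^(54.0/10) = 251189
Difference = 5.01187e+07 - 251189 = 4.98675e+07
L_source = 10*log10(4.98675e+07) = 76.978 dB


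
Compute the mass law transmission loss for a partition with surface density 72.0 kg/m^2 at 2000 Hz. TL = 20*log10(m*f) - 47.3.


m * f = 72.0 * 2000 = 144000
20*log10(144000) = 103.167 dB
TL = 103.167 - 47.3 = 55.867 dB


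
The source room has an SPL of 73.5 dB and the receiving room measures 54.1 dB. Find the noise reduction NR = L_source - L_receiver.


NR = L_source - L_receiver (difference between source and receiving room levels)
NR = 73.5 - 54.1 = 19.4 dB


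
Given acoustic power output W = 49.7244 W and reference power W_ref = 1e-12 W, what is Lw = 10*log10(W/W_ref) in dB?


W / W_ref = 49.7244 / 1e-12 = 4.97244e+13
Lw = 10 * log10(4.97244e+13) = 136.97 dB


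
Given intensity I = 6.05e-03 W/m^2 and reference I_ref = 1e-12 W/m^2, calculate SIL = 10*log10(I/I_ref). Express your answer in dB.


I / I_ref = 6.05e-03 / 1e-12 = 6.05e+09
SIL = 10 * log10(6.05e+09) = 97.818 dB


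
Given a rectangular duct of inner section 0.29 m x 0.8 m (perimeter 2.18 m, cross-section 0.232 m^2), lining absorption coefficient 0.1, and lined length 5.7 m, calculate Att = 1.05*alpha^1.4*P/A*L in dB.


alpha^1.4 = 0.1^1.4 = 0.0398107
Attenuation rate = 1.05 * alpha^1.4 * P / A
= 1.05 * 0.0398107 * 2.18 / 0.232 = 0.392787 dB/m
Total Att = 0.392787 * 5.7 = 2.2389 dB


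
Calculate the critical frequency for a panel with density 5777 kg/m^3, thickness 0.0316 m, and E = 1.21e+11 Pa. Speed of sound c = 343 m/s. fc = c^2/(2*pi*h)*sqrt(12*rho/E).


12*rho/E = 12*5777/1.21e+11 = 5.72926e-07
sqrt(12*rho/E) = sqrt(5.72926e-07) = 0.000756919
c^2/(2*pi*h) = 343^2/(2*pi*0.0316) = 592545
fc = 592545 * 0.000756919 = 448.51 Hz


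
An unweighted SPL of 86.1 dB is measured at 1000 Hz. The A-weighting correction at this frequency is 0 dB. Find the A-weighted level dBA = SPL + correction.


A-weighting table: 1000 Hz -> 0 dB correction
SPL_A = SPL + correction = 86.1 + (0) = 86.1 dBA


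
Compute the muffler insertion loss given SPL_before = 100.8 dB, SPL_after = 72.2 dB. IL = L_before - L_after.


Insertion loss = SPL without muffler - SPL with muffler
IL = 100.8 - 72.2 = 28.6 dB


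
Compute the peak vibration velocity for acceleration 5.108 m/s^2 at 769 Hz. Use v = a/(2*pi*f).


omega = 2*pi*f = 2*pi*769 = 4831.77 rad/s
v = a / omega = 5.108 / 4831.77 = 0.0010572 m/s


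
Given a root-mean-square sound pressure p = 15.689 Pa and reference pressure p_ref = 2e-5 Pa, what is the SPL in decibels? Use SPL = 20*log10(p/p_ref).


p / p_ref = 15.689 / 2e-5 = 784450
SPL = 20 * log10(784450) = 117.89 dB


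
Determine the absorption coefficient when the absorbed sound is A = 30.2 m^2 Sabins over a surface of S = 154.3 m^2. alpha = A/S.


Absorption coefficient = absorbed power / incident power
alpha = A / S = 30.2 / 154.3 = 0.19572


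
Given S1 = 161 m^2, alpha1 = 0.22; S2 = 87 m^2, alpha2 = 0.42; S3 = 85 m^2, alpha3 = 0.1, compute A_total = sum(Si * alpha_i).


161 * 0.22 = 35.42
87 * 0.42 = 36.54
85 * 0.1 = 8.5
A_total = 35.42 + 36.54 + 8.5 = 80.46 m^2


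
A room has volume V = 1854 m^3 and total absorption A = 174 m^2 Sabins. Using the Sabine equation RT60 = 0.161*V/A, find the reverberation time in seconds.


RT60 = 0.161 * 1854 / 174 = 1.7155 s


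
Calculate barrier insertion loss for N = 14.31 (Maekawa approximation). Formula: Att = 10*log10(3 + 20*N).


3 + 20*N = 3 + 20*14.31 = 289.2
Att = 10*log10(289.2) = 24.612 dB


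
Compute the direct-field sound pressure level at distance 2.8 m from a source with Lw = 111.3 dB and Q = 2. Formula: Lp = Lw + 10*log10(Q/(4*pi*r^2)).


4*pi*r^2 = 4*pi*2.8^2 = 98.5203 m^2
Q / (4*pi*r^2) = 2 / 98.5203 = 0.0203004
Lp = 111.3 + 10*log10(0.0203004) = 94.375 dB


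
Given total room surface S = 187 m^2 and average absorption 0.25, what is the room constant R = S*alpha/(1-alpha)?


R = 187 * 0.25 / (1 - 0.25) = 62.333 m^2


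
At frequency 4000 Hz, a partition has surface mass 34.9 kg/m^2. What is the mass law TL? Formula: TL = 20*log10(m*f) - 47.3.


m * f = 34.9 * 4000 = 139600
20*log10(139600) = 102.898 dB
TL = 102.898 - 47.3 = 55.598 dB


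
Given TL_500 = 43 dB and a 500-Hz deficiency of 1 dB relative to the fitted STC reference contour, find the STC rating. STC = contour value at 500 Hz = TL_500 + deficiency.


By ASTM E413, STC = value of the fitted reference contour at 500 Hz.
Contour value at 500 Hz = TL_500 + deficiency = 43 + 1 = 44
STC = 44


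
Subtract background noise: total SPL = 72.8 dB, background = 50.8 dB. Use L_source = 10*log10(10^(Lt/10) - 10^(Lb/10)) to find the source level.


10^(72.8/10) = 1.90546e+07
10^(50.8/10) = 120226
Difference = 1.90546e+07 - 120226 = 1.89344e+07
L_source = 10*log10(1.89344e+07) = 72.773 dB


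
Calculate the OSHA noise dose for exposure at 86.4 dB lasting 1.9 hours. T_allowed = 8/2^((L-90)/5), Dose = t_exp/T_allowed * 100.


T_allowed = 8 / 2^((86.4 - 90)/5) = 13.1775 hr
Dose = 1.9 / 13.1775 * 100 = 14.419 %


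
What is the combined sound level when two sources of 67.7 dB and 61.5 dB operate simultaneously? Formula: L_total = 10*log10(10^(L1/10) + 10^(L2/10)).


10^(67.7/10) = 5.88844e+06
10^(61.5/10) = 1.41254e+06
Sum = 5.88844e+06 + 1.41254e+06 = 7.30098e+06
L_total = 10*log10(7.30098e+06) = 68.634 dB


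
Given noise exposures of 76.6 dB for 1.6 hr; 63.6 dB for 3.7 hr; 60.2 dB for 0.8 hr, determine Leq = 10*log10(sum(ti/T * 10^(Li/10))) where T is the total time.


T_total = 1.6 + 3.7 + 0.8 = 6.1 hr
(1.6/6.1) * 10^(76.6/10) = 1.19892e+07
(3.7/6.1) * 10^(63.6/10) = 1.38954e+06
(0.8/6.1) * 10^(60.2/10) = 137328
Sum = 1.19892e+07 + 1.38954e+06 + 137328 = 1.35161e+07
Leq = 10*log10(1.35161e+07) = 71.309 dB


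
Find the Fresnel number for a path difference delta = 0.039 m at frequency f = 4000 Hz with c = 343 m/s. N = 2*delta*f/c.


N = 2*delta*f/c = 2*delta/lambda, where lambda = c/f
lambda = 343 / 4000 = 0.08575 m
N = 2 * 0.039 / 0.08575 = 0.90962


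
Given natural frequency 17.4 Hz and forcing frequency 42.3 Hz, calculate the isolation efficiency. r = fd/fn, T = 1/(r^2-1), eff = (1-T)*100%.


r = 42.3 / 17.4 = 2.43103
r^2 - 1 = 2.43103^2 - 1 = 4.90991
T = 1/4.90991 = 0.20367
Efficiency = (1 - 0.20367)*100 = 79.633 %


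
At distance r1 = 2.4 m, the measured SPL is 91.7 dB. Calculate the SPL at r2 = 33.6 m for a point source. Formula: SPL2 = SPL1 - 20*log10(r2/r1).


r2/r1 = 33.6/2.4 = 14
Correction = 20*log10(14) = 22.9226 dB
SPL2 = 91.7 - 22.9226 = 68.777 dB


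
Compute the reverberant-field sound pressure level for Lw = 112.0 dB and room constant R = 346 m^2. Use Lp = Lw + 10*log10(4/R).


4/R = 4/346 = 0.0115607
Lp = 112.0 + 10*log10(0.0115607) = 92.63 dB


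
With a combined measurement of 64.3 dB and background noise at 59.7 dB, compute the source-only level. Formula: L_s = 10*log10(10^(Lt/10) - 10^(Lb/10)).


10^(64.3/10) = 2.69153e+06
10^(59.7/10) = 933254
Difference = 2.69153e+06 - 933254 = 1.75828e+06
L_source = 10*log10(1.75828e+06) = 62.451 dB


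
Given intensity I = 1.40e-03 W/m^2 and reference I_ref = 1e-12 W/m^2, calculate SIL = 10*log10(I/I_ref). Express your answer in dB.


I / I_ref = 1.40e-03 / 1e-12 = 1.4e+09
SIL = 10 * log10(1.4e+09) = 91.461 dB


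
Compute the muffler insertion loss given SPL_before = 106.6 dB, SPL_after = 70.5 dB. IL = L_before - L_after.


Insertion loss = SPL without muffler - SPL with muffler
IL = 106.6 - 70.5 = 36.1 dB


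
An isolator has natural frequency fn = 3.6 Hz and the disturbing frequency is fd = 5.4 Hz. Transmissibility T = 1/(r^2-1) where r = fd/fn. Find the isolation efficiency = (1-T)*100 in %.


r = 5.4 / 3.6 = 1.5
r^2 - 1 = 1.5^2 - 1 = 1.25
T = 1/1.25 = 0.8
Efficiency = (1 - 0.8)*100 = 20 %


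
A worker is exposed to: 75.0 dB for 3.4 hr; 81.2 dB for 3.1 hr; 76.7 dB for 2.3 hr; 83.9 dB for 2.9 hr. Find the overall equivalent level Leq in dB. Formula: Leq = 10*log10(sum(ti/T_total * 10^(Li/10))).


T_total = 3.4 + 3.1 + 2.3 + 2.9 = 11.7 hr
(3.4/11.7) * 10^(75.0/10) = 9.18952e+06
(3.1/11.7) * 10^(81.2/10) = 3.49282e+07
(2.3/11.7) * 10^(76.7/10) = 9.19479e+06
(2.9/11.7) * 10^(83.9/10) = 6.08432e+07
Sum = 9.18952e+06 + 3.49282e+07 + 9.19479e+06 + 6.08432e+07 = 1.14156e+08
Leq = 10*log10(1.14156e+08) = 80.575 dB


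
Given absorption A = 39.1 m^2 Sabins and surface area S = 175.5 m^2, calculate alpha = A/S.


Absorption coefficient = absorbed power / incident power
alpha = A / S = 39.1 / 175.5 = 0.22279


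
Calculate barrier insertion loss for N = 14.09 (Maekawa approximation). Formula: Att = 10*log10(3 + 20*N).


3 + 20*N = 3 + 20*14.09 = 284.8
Att = 10*log10(284.8) = 24.545 dB


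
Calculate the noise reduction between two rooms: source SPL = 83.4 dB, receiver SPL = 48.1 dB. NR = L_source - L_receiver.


NR = L_source - L_receiver (difference between source and receiving room levels)
NR = 83.4 - 48.1 = 35.3 dB


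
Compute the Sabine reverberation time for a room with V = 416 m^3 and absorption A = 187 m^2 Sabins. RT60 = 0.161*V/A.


RT60 = 0.161 * 416 / 187 = 0.35816 s


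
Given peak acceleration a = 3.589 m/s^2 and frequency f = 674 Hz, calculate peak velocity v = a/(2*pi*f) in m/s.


omega = 2*pi*f = 2*pi*674 = 4234.87 rad/s
v = a / omega = 3.589 / 4234.87 = 0.00084749 m/s


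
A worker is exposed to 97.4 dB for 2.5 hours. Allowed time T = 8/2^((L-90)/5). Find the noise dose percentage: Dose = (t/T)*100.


T_allowed = 8 / 2^((97.4 - 90)/5) = 2.86791 hr
Dose = 2.5 / 2.86791 * 100 = 87.171 %


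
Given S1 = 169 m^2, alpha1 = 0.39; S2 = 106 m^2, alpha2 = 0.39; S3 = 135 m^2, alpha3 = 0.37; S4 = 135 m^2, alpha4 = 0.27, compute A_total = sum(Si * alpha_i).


169 * 0.39 = 65.91
106 * 0.39 = 41.34
135 * 0.37 = 49.95
135 * 0.27 = 36.45
A_total = 65.91 + 41.34 + 49.95 + 36.45 = 193.65 m^2


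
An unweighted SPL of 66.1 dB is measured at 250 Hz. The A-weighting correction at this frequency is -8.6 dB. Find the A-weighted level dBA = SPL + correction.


A-weighting table: 250 Hz -> -8.6 dB correction
SPL_A = SPL + correction = 66.1 + (-8.6) = 57.5 dBA


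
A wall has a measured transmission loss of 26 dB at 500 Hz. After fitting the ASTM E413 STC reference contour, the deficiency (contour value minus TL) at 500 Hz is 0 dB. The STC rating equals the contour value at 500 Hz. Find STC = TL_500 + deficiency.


By ASTM E413, STC = value of the fitted reference contour at 500 Hz.
Contour value at 500 Hz = TL_500 + deficiency = 26 + 0 = 26
STC = 26


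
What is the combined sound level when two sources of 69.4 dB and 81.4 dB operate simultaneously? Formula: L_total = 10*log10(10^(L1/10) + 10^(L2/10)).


10^(69.4/10) = 8.70964e+06
10^(81.4/10) = 1.38038e+08
Sum = 8.70964e+06 + 1.38038e+08 = 1.46748e+08
L_total = 10*log10(1.46748e+08) = 81.666 dB


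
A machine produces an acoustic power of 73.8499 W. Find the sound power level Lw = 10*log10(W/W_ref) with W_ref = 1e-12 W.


W / W_ref = 73.8499 / 1e-12 = 7.38499e+13
Lw = 10 * log10(7.38499e+13) = 138.68 dB


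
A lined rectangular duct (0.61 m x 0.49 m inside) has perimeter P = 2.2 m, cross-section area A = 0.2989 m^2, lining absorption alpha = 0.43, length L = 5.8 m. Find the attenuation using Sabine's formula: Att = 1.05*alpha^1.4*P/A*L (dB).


alpha^1.4 = 0.43^1.4 = 0.3068
Attenuation rate = 1.05 * alpha^1.4 * P / A
= 1.05 * 0.3068 * 2.2 / 0.2989 = 2.37105 dB/m
Total Att = 2.37105 * 5.8 = 13.752 dB


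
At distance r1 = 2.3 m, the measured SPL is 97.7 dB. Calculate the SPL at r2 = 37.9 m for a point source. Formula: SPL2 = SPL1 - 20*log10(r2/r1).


r2/r1 = 37.9/2.3 = 16.4783
Correction = 20*log10(16.4783) = 24.3382 dB
SPL2 = 97.7 - 24.3382 = 73.362 dB


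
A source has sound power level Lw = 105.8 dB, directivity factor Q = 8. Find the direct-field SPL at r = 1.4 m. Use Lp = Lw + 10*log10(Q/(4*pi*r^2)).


4*pi*r^2 = 4*pi*1.4^2 = 24.6301 m^2
Q / (4*pi*r^2) = 8 / 24.6301 = 0.324806
Lp = 105.8 + 10*log10(0.324806) = 100.92 dB


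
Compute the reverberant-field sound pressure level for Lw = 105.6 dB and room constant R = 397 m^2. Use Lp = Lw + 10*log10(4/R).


4/R = 4/397 = 0.0100756
Lp = 105.6 + 10*log10(0.0100756) = 85.633 dB


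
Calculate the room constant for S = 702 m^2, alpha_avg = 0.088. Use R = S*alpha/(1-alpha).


R = 702 * 0.088 / (1 - 0.088) = 67.737 m^2


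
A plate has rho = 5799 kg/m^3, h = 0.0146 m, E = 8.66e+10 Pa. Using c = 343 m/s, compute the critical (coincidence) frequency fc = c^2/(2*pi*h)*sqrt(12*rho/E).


12*rho/E = 12*5799/8.66e+10 = 8.03557e-07
sqrt(12*rho/E) = sqrt(8.03557e-07) = 0.000896413
c^2/(2*pi*h) = 343^2/(2*pi*0.0146) = 1.28249e+06
fc = 1.28249e+06 * 0.000896413 = 1149.6 Hz


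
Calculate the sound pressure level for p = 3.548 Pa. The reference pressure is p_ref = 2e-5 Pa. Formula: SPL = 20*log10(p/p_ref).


p / p_ref = 3.548 / 2e-5 = 177400
SPL = 20 * log10(177400) = 104.98 dB


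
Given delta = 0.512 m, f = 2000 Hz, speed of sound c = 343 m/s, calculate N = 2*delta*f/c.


N = 2*delta*f/c = 2*delta/lambda, where lambda = c/f
lambda = 343 / 2000 = 0.1715 m
N = 2 * 0.512 / 0.1715 = 5.9708


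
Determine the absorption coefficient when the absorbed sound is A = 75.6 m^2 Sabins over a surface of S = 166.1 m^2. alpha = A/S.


Absorption coefficient = absorbed power / incident power
alpha = A / S = 75.6 / 166.1 = 0.45515


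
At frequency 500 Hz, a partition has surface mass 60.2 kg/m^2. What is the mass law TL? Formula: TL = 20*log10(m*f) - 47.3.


m * f = 60.2 * 500 = 30100
20*log10(30100) = 89.5713 dB
TL = 89.5713 - 47.3 = 42.271 dB


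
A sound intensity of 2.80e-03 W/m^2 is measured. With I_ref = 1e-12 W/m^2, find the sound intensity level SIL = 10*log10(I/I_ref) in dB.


I / I_ref = 2.80e-03 / 1e-12 = 2.8e+09
SIL = 10 * log10(2.8e+09) = 94.472 dB


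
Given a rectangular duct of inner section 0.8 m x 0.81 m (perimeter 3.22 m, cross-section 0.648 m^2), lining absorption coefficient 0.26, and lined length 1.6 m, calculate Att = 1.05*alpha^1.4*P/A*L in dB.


alpha^1.4 = 0.26^1.4 = 0.151692
Attenuation rate = 1.05 * alpha^1.4 * P / A
= 1.05 * 0.151692 * 3.22 / 0.648 = 0.791467 dB/m
Total Att = 0.791467 * 1.6 = 1.2663 dB


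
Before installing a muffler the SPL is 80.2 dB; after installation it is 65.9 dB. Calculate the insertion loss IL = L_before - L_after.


Insertion loss = SPL without muffler - SPL with muffler
IL = 80.2 - 65.9 = 14.3 dB


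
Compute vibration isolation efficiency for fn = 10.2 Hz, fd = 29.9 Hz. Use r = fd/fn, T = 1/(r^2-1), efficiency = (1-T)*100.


r = 29.9 / 10.2 = 2.93137
r^2 - 1 = 2.93137^2 - 1 = 7.59293
T = 1/7.59293 = 0.131701
Efficiency = (1 - 0.131701)*100 = 86.83 %


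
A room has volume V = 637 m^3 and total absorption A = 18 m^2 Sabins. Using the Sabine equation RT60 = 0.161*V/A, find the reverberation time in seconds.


RT60 = 0.161 * 637 / 18 = 5.6976 s


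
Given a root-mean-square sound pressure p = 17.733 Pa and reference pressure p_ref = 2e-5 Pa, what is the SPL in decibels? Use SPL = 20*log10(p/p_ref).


p / p_ref = 17.733 / 2e-5 = 886650
SPL = 20 * log10(886650) = 118.96 dB


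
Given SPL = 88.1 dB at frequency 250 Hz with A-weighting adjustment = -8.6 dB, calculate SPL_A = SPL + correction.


A-weighting table: 250 Hz -> -8.6 dB correction
SPL_A = SPL + correction = 88.1 + (-8.6) = 79.5 dBA


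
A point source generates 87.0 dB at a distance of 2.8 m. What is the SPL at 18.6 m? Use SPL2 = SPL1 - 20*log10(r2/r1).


r2/r1 = 18.6/2.8 = 6.64286
Correction = 20*log10(6.64286) = 16.4471 dB
SPL2 = 87.0 - 16.4471 = 70.553 dB


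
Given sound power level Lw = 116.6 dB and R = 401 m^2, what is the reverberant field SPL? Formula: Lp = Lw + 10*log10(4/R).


4/R = 4/401 = 0.00997506
Lp = 116.6 + 10*log10(0.00997506) = 96.589 dB


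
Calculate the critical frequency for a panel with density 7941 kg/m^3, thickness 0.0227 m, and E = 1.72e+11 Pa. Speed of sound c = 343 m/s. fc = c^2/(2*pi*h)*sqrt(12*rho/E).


12*rho/E = 12*7941/1.72e+11 = 5.54023e-07
sqrt(12*rho/E) = sqrt(5.54023e-07) = 0.000744327
c^2/(2*pi*h) = 343^2/(2*pi*0.0227) = 824864
fc = 824864 * 0.000744327 = 613.97 Hz


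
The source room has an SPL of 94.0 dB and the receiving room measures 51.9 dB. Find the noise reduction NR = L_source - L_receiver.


NR = L_source - L_receiver (difference between source and receiving room levels)
NR = 94.0 - 51.9 = 42.1 dB


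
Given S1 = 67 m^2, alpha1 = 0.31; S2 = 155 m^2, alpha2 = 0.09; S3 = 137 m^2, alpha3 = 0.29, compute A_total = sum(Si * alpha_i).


67 * 0.31 = 20.77
155 * 0.09 = 13.95
137 * 0.29 = 39.73
A_total = 20.77 + 13.95 + 39.73 = 74.45 m^2


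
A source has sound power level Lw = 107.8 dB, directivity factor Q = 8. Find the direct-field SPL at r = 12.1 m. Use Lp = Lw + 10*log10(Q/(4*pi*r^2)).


4*pi*r^2 = 4*pi*12.1^2 = 1839.84 m^2
Q / (4*pi*r^2) = 8 / 1839.84 = 0.0043482
Lp = 107.8 + 10*log10(0.0043482) = 84.183 dB


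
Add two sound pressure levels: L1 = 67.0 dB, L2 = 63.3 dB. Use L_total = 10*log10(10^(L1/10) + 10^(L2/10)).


10^(67.0/10) = 5.01187e+06
10^(63.3/10) = 2.13796e+06
Sum = 5.01187e+06 + 2.13796e+06 = 7.14983e+06
L_total = 10*log10(7.14983e+06) = 68.543 dB


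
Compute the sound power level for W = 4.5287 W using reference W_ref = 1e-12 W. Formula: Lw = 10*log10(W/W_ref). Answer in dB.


W / W_ref = 4.5287 / 1e-12 = 4.5287e+12
Lw = 10 * log10(4.5287e+12) = 126.56 dB


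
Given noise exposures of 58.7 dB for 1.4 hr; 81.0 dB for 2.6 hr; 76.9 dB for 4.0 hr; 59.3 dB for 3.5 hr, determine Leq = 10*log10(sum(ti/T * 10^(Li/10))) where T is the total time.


T_total = 1.4 + 2.6 + 4.0 + 3.5 = 11.5 hr
(1.4/11.5) * 10^(58.7/10) = 90246.5
(2.6/11.5) * 10^(81.0/10) = 2.84627e+07
(4.0/11.5) * 10^(76.9/10) = 1.70358e+07
(3.5/11.5) * 10^(59.3/10) = 259042
Sum = 90246.5 + 2.84627e+07 + 1.70358e+07 + 259042 = 4.58478e+07
Leq = 10*log10(4.58478e+07) = 76.613 dB


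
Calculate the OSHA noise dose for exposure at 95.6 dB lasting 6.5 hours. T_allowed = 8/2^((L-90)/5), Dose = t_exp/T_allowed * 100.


T_allowed = 8 / 2^((95.6 - 90)/5) = 3.68075 hr
Dose = 6.5 / 3.68075 * 100 = 176.59 %
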